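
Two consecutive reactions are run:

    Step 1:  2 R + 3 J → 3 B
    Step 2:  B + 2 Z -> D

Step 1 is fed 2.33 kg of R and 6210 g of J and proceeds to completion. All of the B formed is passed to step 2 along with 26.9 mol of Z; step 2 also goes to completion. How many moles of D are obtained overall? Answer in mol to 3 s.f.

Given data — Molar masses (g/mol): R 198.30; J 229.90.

Step 1:
n(R) = 2.330×1000 / 198.30 = 11.75 mol
n(J) = 6210 / 229.90 = 27.01 mol
n/ν for R = 11.75/2 = 5.875
n/ν for J = 27.01/3 = 9.003
Smallest n/ν is R → limiting reagent.
n(B) produced = (3/2) × 11.75 = 17.63 mol
Step 2:
n(B) available = 17.63 mol
n(Z) = 26.90 mol
n/ν for B = 17.63/1 = 17.63
n/ν for Z = 26.90/2 = 13.45
Smallest n/ν is Z → limiting reagent.
n(D) = (1/2) × 26.90 = 13.45 mol

13.5 mol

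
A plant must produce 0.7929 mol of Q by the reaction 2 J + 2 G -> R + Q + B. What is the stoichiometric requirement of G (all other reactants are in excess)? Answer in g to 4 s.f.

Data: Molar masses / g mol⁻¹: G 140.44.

222.7 g

n(Q) = 0.7929 mol
n(G) = (2/1) × 0.7929 = 1.586 mol
mass = 1.586 × 140.44 = 222.7 g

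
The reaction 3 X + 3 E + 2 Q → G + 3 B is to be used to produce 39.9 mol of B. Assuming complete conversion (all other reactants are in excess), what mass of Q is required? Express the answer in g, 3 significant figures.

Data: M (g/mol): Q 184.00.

4890 g

n(B) = 39.90 mol
n(Q) = (2/3) × 39.90 = 26.60 mol
mass = 26.60 × 184.00 = 4894 g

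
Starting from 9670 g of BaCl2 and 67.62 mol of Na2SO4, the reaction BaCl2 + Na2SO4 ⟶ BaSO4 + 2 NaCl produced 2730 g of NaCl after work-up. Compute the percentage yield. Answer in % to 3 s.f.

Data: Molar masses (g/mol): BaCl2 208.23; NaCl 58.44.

n(BaCl2) = 9670 / 208.23 = 46.44 mol
n(Na2SO4) = 67.62 mol
n/ν → BaCl2: 46.44, Na2SO4: 67.62; BaCl2 is limiting.
theoretical n(NaCl) = (2/1) × 46.44 = 92.88 mol → 5428 g
% yield = 2730 / 5428 × 100 = 50.29 %

50.3 %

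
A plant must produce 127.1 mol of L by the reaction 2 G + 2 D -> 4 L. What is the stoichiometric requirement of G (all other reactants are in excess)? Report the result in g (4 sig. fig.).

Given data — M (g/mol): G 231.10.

n(L) = 127.1 mol
n(G) = (2/4) × 127.1 = 63.55 mol
mass = 63.55 × 231.10 = 14690 g

14690 g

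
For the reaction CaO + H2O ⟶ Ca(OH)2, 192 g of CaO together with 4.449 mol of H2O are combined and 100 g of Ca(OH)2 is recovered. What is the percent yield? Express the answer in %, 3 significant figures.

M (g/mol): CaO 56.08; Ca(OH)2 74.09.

39.4 %

n(CaO) = 192.0 / 56.08 = 3.424 mol
n(H2O) = 4.449 mol
n/ν → CaO: 3.424, H2O: 4.449; CaO is limiting.
theoretical n(Ca(OH)2) = (1/1) × 3.424 = 3.424 mol → 253.7 g
% yield = 100 / 253.7 × 100 = 39.42 %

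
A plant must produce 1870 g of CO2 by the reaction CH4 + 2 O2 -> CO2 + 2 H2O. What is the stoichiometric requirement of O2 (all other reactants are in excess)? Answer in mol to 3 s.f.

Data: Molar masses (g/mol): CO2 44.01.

n(CO2) = 1870 / 44.01 = 42.49 mol
n(O2) = (2/1) × 42.49 = 84.98 mol

85.0 mol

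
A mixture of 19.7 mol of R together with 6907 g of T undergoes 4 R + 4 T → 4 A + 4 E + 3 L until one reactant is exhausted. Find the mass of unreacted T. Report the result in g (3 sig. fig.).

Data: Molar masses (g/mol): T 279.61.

n(R) = 19.70 mol
n(T) = 6907 / 279.61 = 24.70 mol
n/ν → R: 4.925, T: 6.175; R is limiting.
T consumed = (4/4) × 19.70 = 19.70 mol
T remaining = 24.70 − 19.70 = 5.000 mol
mass = 5.000 × 279.61 = 1398 g

1400 g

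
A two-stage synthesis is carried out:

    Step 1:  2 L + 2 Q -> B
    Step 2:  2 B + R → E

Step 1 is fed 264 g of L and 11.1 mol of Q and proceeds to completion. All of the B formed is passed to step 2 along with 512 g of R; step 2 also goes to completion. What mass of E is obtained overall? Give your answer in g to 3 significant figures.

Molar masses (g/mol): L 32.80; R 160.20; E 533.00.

Step 1:
n(L) = 264.0 / 32.80 = 8.049 mol
n(Q) = 11.10 mol
n/ν for L = 8.049/2 = 4.025
n/ν for Q = 11.10/2 = 5.550
Smallest n/ν is L → limiting reagent.
n(B) produced = (1/2) × 8.049 = 4.025 mol
Step 2:
n(B) available = 4.025 mol
n(R) = 512.0 / 160.20 = 3.196 mol
n/ν for B = 4.025/2 = 2.013
n/ν for R = 3.196/1 = 3.196
Smallest n/ν is B → limiting reagent.
n(E) = (1/2) × 4.025 = 2.013 mol
mass = 2.013 × 533.00 = 1073 g

1070 g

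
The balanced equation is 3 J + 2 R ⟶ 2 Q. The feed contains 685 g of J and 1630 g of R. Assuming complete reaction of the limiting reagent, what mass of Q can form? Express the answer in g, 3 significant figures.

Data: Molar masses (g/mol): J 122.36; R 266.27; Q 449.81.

1680 g

n(J) = 685.0 / 122.36 = 5.598 mol
n(R) = 1630 / 266.27 = 6.122 mol
n/ν → J: 1.866, R: 3.061; J is limiting.
n(Q) = (2/3) × 5.598 = 3.732 mol
mass = 3.732 × 449.81 = 1679 g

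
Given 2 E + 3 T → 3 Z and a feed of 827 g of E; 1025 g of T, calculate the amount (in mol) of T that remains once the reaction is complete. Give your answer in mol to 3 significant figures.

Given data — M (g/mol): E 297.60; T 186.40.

1.33 mol

n(E) = 827.0 / 297.60 = 2.779 mol
n(T) = 1025 / 186.40 = 5.499 mol
n/ν → E: 1.390, T: 1.833; E is limiting.
T consumed = (3/2) × 2.779 = 4.169 mol
T remaining = 5.499 − 4.169 = 1.330 mol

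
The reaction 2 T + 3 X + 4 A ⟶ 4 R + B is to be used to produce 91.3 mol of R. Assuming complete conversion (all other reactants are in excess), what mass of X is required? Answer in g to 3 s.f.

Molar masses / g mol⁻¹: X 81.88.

n(R) = 91.30 mol
n(X) = (3/4) × 91.30 = 68.48 mol
mass = 68.48 × 81.88 = 5607 g

5610 g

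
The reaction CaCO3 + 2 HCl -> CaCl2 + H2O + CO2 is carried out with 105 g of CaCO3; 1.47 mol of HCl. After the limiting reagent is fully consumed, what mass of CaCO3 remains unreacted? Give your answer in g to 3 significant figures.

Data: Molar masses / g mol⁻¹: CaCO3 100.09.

n(CaCO3) = 105.0 / 100.09 = 1.049 mol
n(HCl) = 1.470 mol
n/ν → CaCO3: 1.049, HCl: 0.7350; HCl is limiting.
CaCO3 consumed = (1/2) × 1.470 = 0.7350 mol
CaCO3 remaining = 1.049 − 0.7350 = 0.3140 mol
mass = 0.3140 × 100.09 = 31.43 g

31.4 g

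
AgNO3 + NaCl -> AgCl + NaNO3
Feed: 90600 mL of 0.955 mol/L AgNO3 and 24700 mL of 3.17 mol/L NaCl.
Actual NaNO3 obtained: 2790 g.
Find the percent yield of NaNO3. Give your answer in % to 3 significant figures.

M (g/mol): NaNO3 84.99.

n(AgNO3) = 0.955 × 90600/1000 = 86.52 mol
n(NaCl) = 3.17 × 24700/1000 = 78.30 mol
n/ν → AgNO3: 86.52, NaCl: 78.30; NaCl is limiting.
theoretical n(NaNO3) = (1/1) × 78.30 = 78.30 mol → 6655 g
% yield = 2790 / 6655 × 100 = 41.92 %

41.9 %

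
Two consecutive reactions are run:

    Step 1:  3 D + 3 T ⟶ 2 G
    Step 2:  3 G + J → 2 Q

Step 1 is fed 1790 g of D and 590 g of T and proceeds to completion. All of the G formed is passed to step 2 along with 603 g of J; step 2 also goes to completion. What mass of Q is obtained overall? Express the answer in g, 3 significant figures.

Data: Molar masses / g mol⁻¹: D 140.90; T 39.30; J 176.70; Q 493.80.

Step 1:
n(D) = 1790 / 140.90 = 12.70 mol
n(T) = 590.0 / 39.30 = 15.01 mol
n/ν → D: 4.233, T: 5.003; D is limiting.
n(G) produced = (2/3) × 12.70 = 8.467 mol
Step 2:
n(G) available = 8.467 mol
n(J) = 603.0 / 176.70 = 3.413 mol
n/ν → G: 2.822, J: 3.413; G is limiting.
n(Q) = (2/3) × 8.467 = 5.645 mol
mass = 5.645 × 493.80 = 2788 g

2790 g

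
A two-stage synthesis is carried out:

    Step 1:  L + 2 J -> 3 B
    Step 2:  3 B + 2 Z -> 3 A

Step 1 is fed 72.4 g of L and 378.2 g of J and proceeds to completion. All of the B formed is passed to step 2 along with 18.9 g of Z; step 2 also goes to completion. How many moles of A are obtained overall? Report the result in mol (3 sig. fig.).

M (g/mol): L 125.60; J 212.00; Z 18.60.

1.52 mol

Step 1:
n(L) = 72.40 / 125.60 = 0.5764 mol
n(J) = 378.2 / 212.00 = 1.784 mol
n/ν for L = 0.5764/1 = 0.5764
n/ν for J = 1.784/2 = 0.8920
Smallest n/ν is L → limiting reagent.
n(B) produced = (3/1) × 0.5764 = 1.729 mol
Step 2:
n(B) available = 1.729 mol
n(Z) = 18.90 / 18.60 = 1.016 mol
n/ν for B = 1.729/3 = 0.5763
n/ν for Z = 1.016/2 = 0.5080
Smallest n/ν is Z → limiting reagent.
n(A) = (3/2) × 1.016 = 1.524 mol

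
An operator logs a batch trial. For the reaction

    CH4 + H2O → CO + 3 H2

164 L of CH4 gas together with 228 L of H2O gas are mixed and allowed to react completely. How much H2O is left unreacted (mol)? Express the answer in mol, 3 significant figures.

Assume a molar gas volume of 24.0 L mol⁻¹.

n(CH4) = 164.0 / 24.0 = 6.833 mol
n(H2O) = 228.0 / 24.0 = 9.500 mol
n/ν for CH4 = 6.833/1 = 6.833
n/ν for H2O = 9.500/1 = 9.500
Smallest n/ν is CH4 → limiting reagent.
H2O consumed = (1/1) × 6.833 = 6.833 mol
H2O remaining = 9.500 − 6.833 = 2.667 mol

2.67 mol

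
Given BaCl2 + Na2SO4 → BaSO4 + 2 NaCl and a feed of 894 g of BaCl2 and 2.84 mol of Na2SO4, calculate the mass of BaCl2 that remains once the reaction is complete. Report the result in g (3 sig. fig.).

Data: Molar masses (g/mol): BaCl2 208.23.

303 g

n(BaCl2) = 894.0 / 208.23 = 4.293 mol
n(Na2SO4) = 2.840 mol
n/ν → BaCl2: 4.293, Na2SO4: 2.840; Na2SO4 is limiting.
BaCl2 consumed = (1/1) × 2.840 = 2.840 mol
BaCl2 remaining = 4.293 − 2.840 = 1.453 mol
mass = 1.453 × 208.23 = 302.6 g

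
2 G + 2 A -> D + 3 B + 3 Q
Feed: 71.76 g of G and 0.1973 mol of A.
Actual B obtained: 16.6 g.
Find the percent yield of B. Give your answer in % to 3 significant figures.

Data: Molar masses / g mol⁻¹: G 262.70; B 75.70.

74.1 %

n(G) = 71.76 / 262.70 = 0.2732 mol
n(A) = 0.1973 mol
n/ν for G = 0.2732/2 = 0.1366
n/ν for A = 0.1973/2 = 0.09865
Smallest n/ν is A → limiting reagent.
theoretical n(B) = (3/2) × 0.1973 = 0.2960 mol → 22.41 g
% yield = 16.6 / 22.41 × 100 = 74.07 %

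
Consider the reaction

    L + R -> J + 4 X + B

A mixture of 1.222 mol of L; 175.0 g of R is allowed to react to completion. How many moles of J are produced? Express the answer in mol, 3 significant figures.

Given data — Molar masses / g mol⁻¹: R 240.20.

n(L) = 1.222 mol
n(R) = 175.0 / 240.20 = 0.7286 mol
n/ν → L: 1.222, R: 0.7286; R is limiting.
n(J) = (1/1) × 0.7286 = 0.7286 mol

0.729 mol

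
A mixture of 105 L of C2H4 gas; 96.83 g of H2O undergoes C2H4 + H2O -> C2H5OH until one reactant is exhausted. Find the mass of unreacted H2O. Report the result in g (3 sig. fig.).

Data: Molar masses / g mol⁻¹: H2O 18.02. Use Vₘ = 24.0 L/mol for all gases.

18.0 g

n(C2H4) = 105.0 / 24.0 = 4.375 mol
n(H2O) = 96.83 / 18.02 = 5.373 mol
n/ν for C2H4 = 4.375/1 = 4.375
n/ν for H2O = 5.373/1 = 5.373
Smallest n/ν is C2H4 → limiting reagent.
H2O consumed = (1/1) × 4.375 = 4.375 mol
H2O remaining = 5.373 − 4.375 = 0.9980 mol
mass = 0.9980 × 18.02 = 17.98 g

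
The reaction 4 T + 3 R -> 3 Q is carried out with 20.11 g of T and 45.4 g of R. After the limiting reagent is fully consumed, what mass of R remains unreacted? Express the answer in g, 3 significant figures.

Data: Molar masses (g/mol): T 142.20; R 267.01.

17.1 g

n(T) = 20.11 / 142.20 = 0.1414 mol
n(R) = 45.40 / 267.01 = 0.1700 mol
n/ν → T: 0.03535, R: 0.05667; T is limiting.
R consumed = (3/4) × 0.1414 = 0.1061 mol
R remaining = 0.1700 − 0.1061 = 0.06390 mol
mass = 0.06390 × 267.01 = 17.06 g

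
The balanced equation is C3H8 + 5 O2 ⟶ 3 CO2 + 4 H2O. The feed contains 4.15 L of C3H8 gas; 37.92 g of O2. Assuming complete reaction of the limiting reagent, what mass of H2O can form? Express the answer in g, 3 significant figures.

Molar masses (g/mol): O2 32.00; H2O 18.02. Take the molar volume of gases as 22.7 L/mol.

n(C3H8) = 4.150 / 22.7 = 0.1828 mol
n(O2) = 37.92 / 32.00 = 1.185 mol
n/ν for C3H8 = 0.1828/1 = 0.1828
n/ν for O2 = 1.185/5 = 0.2370
Smallest n/ν is C3H8 → limiting reagent.
n(H2O) = (4/1) × 0.1828 = 0.7312 mol
mass = 0.7312 × 18.02 = 13.18 g

13.2 g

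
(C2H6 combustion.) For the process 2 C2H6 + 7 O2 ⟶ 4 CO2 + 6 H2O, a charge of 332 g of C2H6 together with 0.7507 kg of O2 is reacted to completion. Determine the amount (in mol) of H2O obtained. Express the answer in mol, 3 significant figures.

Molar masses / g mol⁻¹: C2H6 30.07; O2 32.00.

n(C2H6) = 332.0 / 30.07 = 11.04 mol
n(O2) = 0.7507×1000 / 32.00 = 23.46 mol
n/ν for C2H6 = 11.04/2 = 5.520
n/ν for O2 = 23.46/7 = 3.351
Smallest n/ν is O2 → limiting reagent.
n(H2O) = (6/7) × 23.46 = 20.11 mol

20.1 mol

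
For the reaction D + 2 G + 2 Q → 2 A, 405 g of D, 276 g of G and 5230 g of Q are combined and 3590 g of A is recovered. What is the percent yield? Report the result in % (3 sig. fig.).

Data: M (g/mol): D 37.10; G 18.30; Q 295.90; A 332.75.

n(D) = 405.0 / 37.10 = 10.92 mol
n(G) = 276.0 / 18.30 = 15.08 mol
n(Q) = 5230 / 295.90 = 17.67 mol
n/ν for D = 10.92/1 = 10.92
n/ν for G = 15.08/2 = 7.540
n/ν for Q = 17.67/2 = 8.835
Smallest n/ν is G → limiting reagent.
theoretical n(A) = (2/2) × 15.08 = 15.08 mol → 5018 g
% yield = 3590 / 5018 × 100 = 71.54 %

71.5 %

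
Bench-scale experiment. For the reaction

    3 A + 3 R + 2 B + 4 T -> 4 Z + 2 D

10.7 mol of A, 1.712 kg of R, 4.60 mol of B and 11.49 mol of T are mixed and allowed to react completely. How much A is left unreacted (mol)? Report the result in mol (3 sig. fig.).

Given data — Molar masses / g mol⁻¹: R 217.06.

n(A) = 10.70 mol
n(R) = 1.712×1000 / 217.06 = 7.887 mol
n(B) = 4.600 mol
n(T) = 11.49 mol
n/ν → A: 3.567, R: 2.629, B: 2.300, T: 2.873; B is limiting.
A consumed = (3/2) × 4.600 = 6.900 mol
A remaining = 10.70 − 6.900 = 3.800 mol

3.80 mol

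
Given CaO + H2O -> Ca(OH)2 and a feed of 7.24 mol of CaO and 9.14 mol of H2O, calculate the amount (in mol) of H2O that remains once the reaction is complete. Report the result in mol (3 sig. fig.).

1.90 mol

n(CaO) = 7.240 mol
n(H2O) = 9.140 mol
n/ν for CaO = 7.240/1 = 7.240
n/ν for H2O = 9.140/1 = 9.140
Smallest n/ν is CaO → limiting reagent.
H2O consumed = (1/1) × 7.240 = 7.240 mol
H2O remaining = 9.140 − 7.240 = 1.900 mol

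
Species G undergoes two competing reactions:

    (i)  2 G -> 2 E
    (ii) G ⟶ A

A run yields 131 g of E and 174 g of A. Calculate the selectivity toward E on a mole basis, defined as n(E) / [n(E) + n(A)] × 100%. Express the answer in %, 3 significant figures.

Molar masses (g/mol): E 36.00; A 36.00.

n(E) = 131 / 36.00 = 3.639 mol
n(A) = 174 / 36.00 = 4.833 mol
selectivity = 3.639/(3.639+4.833) × 100 = 42.95 %

43.0 %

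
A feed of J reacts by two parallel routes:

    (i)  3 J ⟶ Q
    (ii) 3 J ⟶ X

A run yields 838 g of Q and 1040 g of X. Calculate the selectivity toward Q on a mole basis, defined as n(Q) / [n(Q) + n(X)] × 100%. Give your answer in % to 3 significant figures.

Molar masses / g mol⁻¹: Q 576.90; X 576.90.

n(Q) = 838 / 576.90 = 1.453 mol
n(X) = 1040 / 576.90 = 1.803 mol
selectivity = 1.453/(1.453+1.803) × 100 = 44.63 %

44.6 %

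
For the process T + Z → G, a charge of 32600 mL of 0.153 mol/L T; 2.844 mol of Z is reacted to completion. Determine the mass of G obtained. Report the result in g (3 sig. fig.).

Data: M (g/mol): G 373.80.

1060 g

n(T) = 0.153 × 32600/1000 = 4.988 mol
n(Z) = 2.844 mol
n/ν for T = 4.988/1 = 4.988
n/ν for Z = 2.844/1 = 2.844
Smallest n/ν is Z → limiting reagent.
n(G) = (1/1) × 2.844 = 2.844 mol
mass = 2.844 × 373.80 = 1063 g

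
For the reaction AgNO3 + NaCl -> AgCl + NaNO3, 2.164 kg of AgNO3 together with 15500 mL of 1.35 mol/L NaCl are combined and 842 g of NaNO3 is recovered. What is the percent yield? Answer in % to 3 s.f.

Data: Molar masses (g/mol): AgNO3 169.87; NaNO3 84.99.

77.8 %

n(AgNO3) = 2.164×1000 / 169.87 = 12.74 mol
n(NaCl) = 1.35 × 15500/1000 = 20.93 mol
n/ν → AgNO3: 12.74, NaCl: 20.93; AgNO3 is limiting.
theoretical n(NaNO3) = (1/1) × 12.74 = 12.74 mol → 1083 g
% yield = 842 / 1083 × 100 = 77.75 %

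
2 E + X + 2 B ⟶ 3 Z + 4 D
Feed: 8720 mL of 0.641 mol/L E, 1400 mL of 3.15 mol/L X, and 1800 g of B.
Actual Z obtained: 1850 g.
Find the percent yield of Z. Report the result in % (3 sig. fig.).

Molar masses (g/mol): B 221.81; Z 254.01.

n(E) = 0.641 × 8720/1000 = 5.590 mol
n(X) = 3.15 × 1400/1000 = 4.410 mol
n(B) = 1800 / 221.81 = 8.115 mol
n/ν for E = 5.590/2 = 2.795
n/ν for X = 4.410/1 = 4.410
n/ν for B = 8.115/2 = 4.058
Smallest n/ν is E → limiting reagent.
theoretical n(Z) = (3/2) × 5.590 = 8.385 mol → 2130 g
% yield = 1850 / 2130 × 100 = 86.85 %

86.9 %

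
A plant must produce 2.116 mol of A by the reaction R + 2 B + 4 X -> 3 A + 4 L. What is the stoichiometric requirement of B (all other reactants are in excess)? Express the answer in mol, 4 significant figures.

1.411 mol

n(A) = 2.116 mol
n(B) = (2/3) × 2.116 = 1.411 mol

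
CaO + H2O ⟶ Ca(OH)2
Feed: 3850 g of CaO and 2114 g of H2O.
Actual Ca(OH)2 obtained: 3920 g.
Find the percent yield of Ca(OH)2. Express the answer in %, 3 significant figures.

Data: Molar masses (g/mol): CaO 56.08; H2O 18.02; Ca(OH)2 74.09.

77.1 %

n(CaO) = 3850 / 56.08 = 68.65 mol
n(H2O) = 2114 / 18.02 = 117.3 mol
n/ν for CaO = 68.65/1 = 68.65
n/ν for H2O = 117.3/1 = 117.3
Smallest n/ν is CaO → limiting reagent.
theoretical n(Ca(OH)2) = (1/1) × 68.65 = 68.65 mol → 5086 g
% yield = 3920 / 5086 × 100 = 77.07 %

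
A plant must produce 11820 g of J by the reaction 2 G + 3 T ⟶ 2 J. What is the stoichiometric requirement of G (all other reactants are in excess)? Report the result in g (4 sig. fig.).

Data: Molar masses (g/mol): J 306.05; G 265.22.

n(J) = 11820 / 306.05 = 38.62 mol
n(G) = (2/2) × 38.62 = 38.62 mol
mass = 38.62 × 265.22 = 10240 g

10240 g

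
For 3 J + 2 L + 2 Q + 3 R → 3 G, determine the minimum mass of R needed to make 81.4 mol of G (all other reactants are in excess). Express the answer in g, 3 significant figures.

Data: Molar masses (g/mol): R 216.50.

17600 g

n(G) = 81.40 mol
n(R) = (3/3) × 81.40 = 81.40 mol
mass = 81.40 × 216.50 = 17620 g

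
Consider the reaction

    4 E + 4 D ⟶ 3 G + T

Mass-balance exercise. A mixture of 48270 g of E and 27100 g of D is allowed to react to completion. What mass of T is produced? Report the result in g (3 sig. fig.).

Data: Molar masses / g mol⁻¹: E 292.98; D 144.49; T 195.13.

n(E) = 48270 / 292.98 = 164.8 mol
n(D) = 27100 / 144.49 = 187.6 mol
n/ν → E: 41.20, D: 46.90; E is limiting.
n(T) = (1/4) × 164.8 = 41.20 mol
mass = 41.20 × 195.13 = 8039 g

8040 g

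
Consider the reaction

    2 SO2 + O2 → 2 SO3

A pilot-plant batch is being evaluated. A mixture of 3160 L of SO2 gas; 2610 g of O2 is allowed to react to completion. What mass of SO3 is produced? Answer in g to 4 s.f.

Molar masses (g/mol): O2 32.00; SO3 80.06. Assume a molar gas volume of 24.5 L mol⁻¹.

n(SO2) = 3160 / 24.5 = 129.0 mol
n(O2) = 2610 / 32.00 = 81.56 mol
n/ν for SO2 = 129.0/2 = 64.50
n/ν for O2 = 81.56/1 = 81.56
Smallest n/ν is SO2 → limiting reagent.
n(SO3) = (2/2) × 129.0 = 129.0 mol
mass = 129.0 × 80.06 = 10330 g

10330 g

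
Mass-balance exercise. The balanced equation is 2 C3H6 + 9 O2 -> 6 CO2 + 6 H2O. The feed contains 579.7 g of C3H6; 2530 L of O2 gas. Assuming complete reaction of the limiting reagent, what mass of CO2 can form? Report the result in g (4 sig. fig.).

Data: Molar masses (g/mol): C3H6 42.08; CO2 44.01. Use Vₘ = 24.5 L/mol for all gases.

n(C3H6) = 579.7 / 42.08 = 13.78 mol
n(O2) = 2530 / 24.5 = 103.3 mol
n/ν for C3H6 = 13.78/2 = 6.890
n/ν for O2 = 103.3/9 = 11.48
Smallest n/ν is C3H6 → limiting reagent.
n(CO2) = (6/2) × 13.78 = 41.34 mol
mass = 41.34 × 44.01 = 1819 g

1819 g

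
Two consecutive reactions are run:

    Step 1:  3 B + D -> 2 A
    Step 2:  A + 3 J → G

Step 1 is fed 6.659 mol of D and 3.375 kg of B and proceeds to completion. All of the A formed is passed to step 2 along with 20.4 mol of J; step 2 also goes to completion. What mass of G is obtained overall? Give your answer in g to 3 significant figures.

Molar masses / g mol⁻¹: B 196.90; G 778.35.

5290 g

Step 1:
n(D) = 6.659 mol
n(B) = 3.375×1000 / 196.90 = 17.14 mol
n/ν for D = 6.659/1 = 6.659
n/ν for B = 17.14/3 = 5.713
Smallest n/ν is B → limiting reagent.
n(A) produced = (2/3) × 17.14 = 11.43 mol
Step 2:
n(A) available = 11.43 mol
n(J) = 20.40 mol
n/ν for A = 11.43/1 = 11.43
n/ν for J = 20.40/3 = 6.800
Smallest n/ν is J → limiting reagent.
n(G) = (1/3) × 20.40 = 6.800 mol
mass = 6.800 × 778.35 = 5293 g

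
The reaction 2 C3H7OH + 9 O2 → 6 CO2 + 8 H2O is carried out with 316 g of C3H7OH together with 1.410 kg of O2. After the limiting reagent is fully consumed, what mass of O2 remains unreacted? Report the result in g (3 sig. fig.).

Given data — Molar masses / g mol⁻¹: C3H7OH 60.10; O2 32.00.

653 g

n(C3H7OH) = 316.0 / 60.10 = 5.258 mol
n(O2) = 1.410×1000 / 32.00 = 44.06 mol
n/ν → C3H7OH: 2.629, O2: 4.896; C3H7OH is limiting.
O2 consumed = (9/2) × 5.258 = 23.66 mol
O2 remaining = 44.06 − 23.66 = 20.40 mol
mass = 20.40 × 32.00 = 652.8 g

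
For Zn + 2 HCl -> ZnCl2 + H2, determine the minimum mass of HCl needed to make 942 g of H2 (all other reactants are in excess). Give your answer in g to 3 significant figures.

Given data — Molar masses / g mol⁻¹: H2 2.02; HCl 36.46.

n(H2) = 942 / 2.02 = 466.3 mol
n(HCl) = (2/1) × 466.3 = 932.6 mol
mass = 932.6 × 36.46 = 34000 g

34000 g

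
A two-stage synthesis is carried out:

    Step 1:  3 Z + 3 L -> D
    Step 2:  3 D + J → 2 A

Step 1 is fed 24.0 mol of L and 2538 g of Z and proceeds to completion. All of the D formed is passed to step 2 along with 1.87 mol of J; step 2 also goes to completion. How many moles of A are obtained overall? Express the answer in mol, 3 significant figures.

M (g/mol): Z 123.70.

Step 1:
n(L) = 24.00 mol
n(Z) = 2538 / 123.70 = 20.52 mol
n/ν for L = 24.00/3 = 8.000
n/ν for Z = 20.52/3 = 6.840
Smallest n/ν is Z → limiting reagent.
n(D) produced = (1/3) × 20.52 = 6.840 mol
Step 2:
n(D) available = 6.840 mol
n(J) = 1.870 mol
n/ν for D = 6.840/3 = 2.280
n/ν for J = 1.870/1 = 1.870
Smallest n/ν is J → limiting reagent.
n(A) = (2/1) × 1.870 = 3.740 mol

3.74 mol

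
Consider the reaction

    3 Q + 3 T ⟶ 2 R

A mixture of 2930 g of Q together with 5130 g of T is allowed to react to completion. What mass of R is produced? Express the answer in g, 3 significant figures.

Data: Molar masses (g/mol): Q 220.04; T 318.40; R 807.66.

7170 g

n(Q) = 2930 / 220.04 = 13.32 mol
n(T) = 5130 / 318.40 = 16.11 mol
n/ν for Q = 13.32/3 = 4.440
n/ν for T = 16.11/3 = 5.370
Smallest n/ν is Q → limiting reagent.
n(R) = (2/3) × 13.32 = 8.880 mol
mass = 8.880 × 807.66 = 7172 g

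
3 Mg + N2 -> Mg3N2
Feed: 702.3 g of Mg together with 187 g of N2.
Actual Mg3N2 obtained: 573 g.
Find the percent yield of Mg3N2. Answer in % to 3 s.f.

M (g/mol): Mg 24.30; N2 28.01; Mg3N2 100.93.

85.0 %

n(Mg) = 702.3 / 24.30 = 28.90 mol
n(N2) = 187.0 / 28.01 = 6.676 mol
n/ν for Mg = 28.90/3 = 9.633
n/ν for N2 = 6.676/1 = 6.676
Smallest n/ν is N2 → limiting reagent.
theoretical n(Mg3N2) = (1/1) × 6.676 = 6.676 mol → 673.8 g
% yield = 573 / 673.8 × 100 = 85.04 %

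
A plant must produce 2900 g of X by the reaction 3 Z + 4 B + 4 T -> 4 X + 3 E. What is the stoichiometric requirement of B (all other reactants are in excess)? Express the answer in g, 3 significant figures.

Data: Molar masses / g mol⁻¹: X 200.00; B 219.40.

n(X) = 2900 / 200.00 = 14.50 mol
n(B) = (4/4) × 14.50 = 14.50 mol
mass = 14.50 × 219.40 = 3181 g

3180 g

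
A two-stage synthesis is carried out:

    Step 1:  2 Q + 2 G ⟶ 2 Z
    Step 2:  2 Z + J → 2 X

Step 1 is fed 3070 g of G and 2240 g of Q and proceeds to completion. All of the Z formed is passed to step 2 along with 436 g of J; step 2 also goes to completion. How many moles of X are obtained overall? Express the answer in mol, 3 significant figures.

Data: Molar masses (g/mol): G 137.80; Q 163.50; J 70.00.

Step 1:
n(G) = 3070 / 137.80 = 22.28 mol
n(Q) = 2240 / 163.50 = 13.70 mol
n/ν for G = 22.28/2 = 11.14
n/ν for Q = 13.70/2 = 6.850
Smallest n/ν is Q → limiting reagent.
n(Z) produced = (2/2) × 13.70 = 13.70 mol
Step 2:
n(Z) available = 13.70 mol
n(J) = 436.0 / 70.00 = 6.229 mol
n/ν for Z = 13.70/2 = 6.850
n/ν for J = 6.229/1 = 6.229
Smallest n/ν is J → limiting reagent.
n(X) = (2/1) × 6.229 = 12.46 mol

12.5 mol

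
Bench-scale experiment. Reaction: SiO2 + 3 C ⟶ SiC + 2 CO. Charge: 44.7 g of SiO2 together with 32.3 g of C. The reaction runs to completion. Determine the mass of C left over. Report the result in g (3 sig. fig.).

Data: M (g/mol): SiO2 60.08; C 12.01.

n(SiO2) = 44.70 / 60.08 = 0.7440 mol
n(C) = 32.30 / 12.01 = 2.689 mol
n/ν for SiO2 = 0.7440/1 = 0.7440
n/ν for C = 2.689/3 = 0.8963
Smallest n/ν is SiO2 → limiting reagent.
C consumed = (3/1) × 0.7440 = 2.232 mol
C remaining = 2.689 − 2.232 = 0.4570 mol
mass = 0.4570 × 12.01 = 5.489 g

5.49 g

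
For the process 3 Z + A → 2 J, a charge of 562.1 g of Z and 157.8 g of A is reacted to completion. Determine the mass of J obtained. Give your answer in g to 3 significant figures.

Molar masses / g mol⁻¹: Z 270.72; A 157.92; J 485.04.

671 g

n(Z) = 562.1 / 270.72 = 2.076 mol
n(A) = 157.8 / 157.92 = 0.9992 mol
n/ν → Z: 0.6920, A: 0.9992; Z is limiting.
n(J) = (2/3) × 2.076 = 1.384 mol
mass = 1.384 × 485.04 = 671.3 g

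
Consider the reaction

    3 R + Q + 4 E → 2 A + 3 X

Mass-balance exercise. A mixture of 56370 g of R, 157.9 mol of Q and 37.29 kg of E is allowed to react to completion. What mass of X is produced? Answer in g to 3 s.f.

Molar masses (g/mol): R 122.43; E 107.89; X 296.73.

n(R) = 56370 / 122.43 = 460.4 mol
n(Q) = 157.9 mol
n(E) = 37.29×1000 / 107.89 = 345.6 mol
n/ν for R = 460.4/3 = 153.5
n/ν for Q = 157.9/1 = 157.9
n/ν for E = 345.6/4 = 86.40
Smallest n/ν is E → limiting reagent.
n(X) = (3/4) × 345.6 = 259.2 mol
mass = 259.2 × 296.73 = 76910 g

76900 g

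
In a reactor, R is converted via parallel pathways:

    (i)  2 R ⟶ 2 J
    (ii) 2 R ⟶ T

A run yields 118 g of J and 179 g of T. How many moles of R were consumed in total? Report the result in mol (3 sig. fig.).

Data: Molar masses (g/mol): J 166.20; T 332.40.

1.79 mol

n(J) = 118 / 166.20 = 0.7100 mol
n(T) = 179 / 332.40 = 0.5385 mol
n(R) via (i) = (2/2)×0.7100 = 0.7100 mol
n(R) via (ii) = (2/1)×0.5385 = 1.077 mol
total n(R) = 0.7100 + 1.077 = 1.787 mol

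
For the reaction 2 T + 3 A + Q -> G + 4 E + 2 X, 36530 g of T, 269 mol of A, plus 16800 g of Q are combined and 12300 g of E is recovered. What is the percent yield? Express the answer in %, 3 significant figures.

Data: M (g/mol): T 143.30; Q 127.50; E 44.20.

n(T) = 36530 / 143.30 = 254.9 mol
n(A) = 269.0 mol
n(Q) = 16800 / 127.50 = 131.8 mol
n/ν for T = 254.9/2 = 127.5
n/ν for A = 269.0/3 = 89.67
n/ν for Q = 131.8/1 = 131.8
Smallest n/ν is A → limiting reagent.
theoretical n(E) = (4/3) × 269.0 = 358.7 mol → 15850 g
% yield = 12300 / 15850 × 100 = 77.60 %

77.6 %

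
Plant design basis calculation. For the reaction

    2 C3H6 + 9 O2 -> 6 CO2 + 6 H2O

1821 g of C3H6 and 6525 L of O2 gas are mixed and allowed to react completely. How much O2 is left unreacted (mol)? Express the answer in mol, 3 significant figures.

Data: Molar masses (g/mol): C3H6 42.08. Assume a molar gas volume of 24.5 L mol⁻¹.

n(C3H6) = 1821 / 42.08 = 43.27 mol
n(O2) = 6525 / 24.5 = 266.3 mol
n/ν → C3H6: 21.64, O2: 29.59; C3H6 is limiting.
O2 consumed = (9/2) × 43.27 = 194.7 mol
O2 remaining = 266.3 − 194.7 = 71.60 mol

71.6 mol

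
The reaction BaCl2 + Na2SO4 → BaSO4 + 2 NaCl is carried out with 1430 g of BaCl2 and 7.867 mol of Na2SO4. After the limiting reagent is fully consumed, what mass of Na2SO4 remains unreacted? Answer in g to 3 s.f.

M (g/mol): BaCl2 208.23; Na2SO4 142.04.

n(BaCl2) = 1430 / 208.23 = 6.867 mol
n(Na2SO4) = 7.867 mol
n/ν for BaCl2 = 6.867/1 = 6.867
n/ν for Na2SO4 = 7.867/1 = 7.867
Smallest n/ν is BaCl2 → limiting reagent.
Na2SO4 consumed = (1/1) × 6.867 = 6.867 mol
Na2SO4 remaining = 7.867 − 6.867 = 1.000 mol
mass = 1.000 × 142.04 = 142.0 g

142 g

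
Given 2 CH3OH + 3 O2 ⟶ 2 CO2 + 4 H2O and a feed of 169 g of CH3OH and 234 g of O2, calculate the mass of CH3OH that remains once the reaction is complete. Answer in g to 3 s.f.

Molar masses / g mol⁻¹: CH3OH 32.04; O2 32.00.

n(CH3OH) = 169.0 / 32.04 = 5.275 mol
n(O2) = 234.0 / 32.00 = 7.313 mol
n/ν for CH3OH = 5.275/2 = 2.638
n/ν for O2 = 7.313/3 = 2.438
Smallest n/ν is O2 → limiting reagent.
CH3OH consumed = (2/3) × 7.313 = 4.875 mol
CH3OH remaining = 5.275 − 4.875 = 0.4000 mol
mass = 0.4000 × 32.04 = 12.82 g

12.8 g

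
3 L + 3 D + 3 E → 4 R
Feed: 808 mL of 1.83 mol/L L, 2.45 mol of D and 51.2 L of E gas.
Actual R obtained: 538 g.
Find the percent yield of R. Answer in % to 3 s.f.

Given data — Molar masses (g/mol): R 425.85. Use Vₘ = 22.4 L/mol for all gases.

n(L) = 1.83 × 808.0/1000 = 1.479 mol
n(D) = 2.450 mol
n(E) = 51.20 / 22.4 = 2.286 mol
n/ν → L: 0.4930, D: 0.8167, E: 0.7620; L is limiting.
theoretical n(R) = (4/3) × 1.479 = 1.972 mol → 839.8 g
% yield = 538 / 839.8 × 100 = 64.06 %

64.1 %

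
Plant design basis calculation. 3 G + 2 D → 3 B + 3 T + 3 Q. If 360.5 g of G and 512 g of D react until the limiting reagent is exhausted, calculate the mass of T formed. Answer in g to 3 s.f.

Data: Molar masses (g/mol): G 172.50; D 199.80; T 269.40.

n(G) = 360.5 / 172.50 = 2.090 mol
n(D) = 512.0 / 199.80 = 2.563 mol
n/ν → G: 0.6967, D: 1.282; G is limiting.
n(T) = (3/3) × 2.090 = 2.090 mol
mass = 2.090 × 269.40 = 563.0 g

563 g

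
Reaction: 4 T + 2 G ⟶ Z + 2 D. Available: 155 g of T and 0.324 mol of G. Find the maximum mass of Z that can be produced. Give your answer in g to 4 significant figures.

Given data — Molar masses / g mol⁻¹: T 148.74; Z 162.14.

n(T) = 155.0 / 148.74 = 1.042 mol
n(G) = 0.3240 mol
n/ν for T = 1.042/4 = 0.2605
n/ν for G = 0.3240/2 = 0.1620
Smallest n/ν is G → limiting reagent.
n(Z) = (1/2) × 0.3240 = 0.1620 mol
mass = 0.1620 × 162.14 = 26.27 g

26.27 g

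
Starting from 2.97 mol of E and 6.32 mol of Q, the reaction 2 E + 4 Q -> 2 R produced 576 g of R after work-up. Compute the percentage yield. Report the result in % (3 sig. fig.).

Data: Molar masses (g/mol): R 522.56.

37.1 %

n(E) = 2.970 mol
n(Q) = 6.320 mol
n/ν for E = 2.970/2 = 1.485
n/ν for Q = 6.320/4 = 1.580
Smallest n/ν is E → limiting reagent.
theoretical n(R) = (2/2) × 2.970 = 2.970 mol → 1552 g
% yield = 576 / 1552 × 100 = 37.11 %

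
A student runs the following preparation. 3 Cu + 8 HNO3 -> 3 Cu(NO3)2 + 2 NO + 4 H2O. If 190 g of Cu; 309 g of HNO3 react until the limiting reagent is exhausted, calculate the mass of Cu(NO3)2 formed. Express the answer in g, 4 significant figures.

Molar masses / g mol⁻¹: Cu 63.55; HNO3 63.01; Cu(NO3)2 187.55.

n(Cu) = 190.0 / 63.55 = 2.990 mol
n(HNO3) = 309.0 / 63.01 = 4.904 mol
n/ν → Cu: 0.9967, HNO3: 0.6130; HNO3 is limiting.
n(Cu(NO3)2) = (3/8) × 4.904 = 1.839 mol
mass = 1.839 × 187.55 = 344.9 g

344.9 g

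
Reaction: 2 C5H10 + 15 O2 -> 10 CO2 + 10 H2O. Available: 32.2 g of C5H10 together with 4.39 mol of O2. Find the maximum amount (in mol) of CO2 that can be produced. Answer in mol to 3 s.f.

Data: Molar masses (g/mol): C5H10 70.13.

n(C5H10) = 32.20 / 70.13 = 0.4591 mol
n(O2) = 4.390 mol
n/ν for C5H10 = 0.4591/2 = 0.2296
n/ν for O2 = 4.390/15 = 0.2927
Smallest n/ν is C5H10 → limiting reagent.
n(CO2) = (10/2) × 0.4591 = 2.296 mol

2.30 mol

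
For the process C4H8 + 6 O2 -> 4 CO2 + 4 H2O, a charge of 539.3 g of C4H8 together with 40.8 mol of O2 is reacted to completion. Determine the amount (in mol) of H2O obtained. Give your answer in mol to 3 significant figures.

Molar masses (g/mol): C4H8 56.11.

n(C4H8) = 539.3 / 56.11 = 9.611 mol
n(O2) = 40.80 mol
n/ν → C4H8: 9.611, O2: 6.800; O2 is limiting.
n(H2O) = (4/6) × 40.80 = 27.20 mol

27.2 mol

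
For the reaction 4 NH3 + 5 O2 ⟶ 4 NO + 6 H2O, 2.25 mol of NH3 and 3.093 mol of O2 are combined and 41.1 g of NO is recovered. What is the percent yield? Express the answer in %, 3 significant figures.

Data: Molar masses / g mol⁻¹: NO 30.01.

n(NH3) = 2.250 mol
n(O2) = 3.093 mol
n/ν → NH3: 0.5625, O2: 0.6186; NH3 is limiting.
theoretical n(NO) = (4/4) × 2.250 = 2.250 mol → 67.52 g
% yield = 41.1 / 67.52 × 100 = 60.87 %

60.9 %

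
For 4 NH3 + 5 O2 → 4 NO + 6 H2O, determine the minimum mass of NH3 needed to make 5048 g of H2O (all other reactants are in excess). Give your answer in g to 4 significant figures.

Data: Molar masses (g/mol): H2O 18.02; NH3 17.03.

n(H2O) = 5048 / 18.02 = 280.1 mol
n(NH3) = (4/6) × 280.1 = 186.7 mol
mass = 186.7 × 17.03 = 3180 g

3180 g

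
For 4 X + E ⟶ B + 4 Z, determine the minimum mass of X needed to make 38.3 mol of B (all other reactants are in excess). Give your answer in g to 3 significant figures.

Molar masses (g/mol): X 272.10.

n(B) = 38.30 mol
n(X) = (4/1) × 38.30 = 153.2 mol
mass = 153.2 × 272.10 = 41690 g

41700 g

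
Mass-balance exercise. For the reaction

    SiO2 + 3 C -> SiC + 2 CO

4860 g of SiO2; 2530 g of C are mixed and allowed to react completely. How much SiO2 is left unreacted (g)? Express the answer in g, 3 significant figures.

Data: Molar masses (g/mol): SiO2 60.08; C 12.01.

n(SiO2) = 4860 / 60.08 = 80.89 mol
n(C) = 2530 / 12.01 = 210.7 mol
n/ν → SiO2: 80.89, C: 70.23; C is limiting.
SiO2 consumed = (1/3) × 210.7 = 70.23 mol
SiO2 remaining = 80.89 − 70.23 = 10.66 mol
mass = 10.66 × 60.08 = 640.5 g

641 g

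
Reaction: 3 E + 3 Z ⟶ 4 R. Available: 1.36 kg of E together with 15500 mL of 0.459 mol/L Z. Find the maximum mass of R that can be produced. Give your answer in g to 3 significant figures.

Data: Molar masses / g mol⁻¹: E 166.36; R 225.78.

n(E) = 1.360×1000 / 166.36 = 8.175 mol
n(Z) = 0.459 × 15500/1000 = 7.115 mol
n/ν → E: 2.725, Z: 2.372; Z is limiting.
n(R) = (4/3) × 7.115 = 9.487 mol
mass = 9.487 × 225.78 = 2142 g

2140 g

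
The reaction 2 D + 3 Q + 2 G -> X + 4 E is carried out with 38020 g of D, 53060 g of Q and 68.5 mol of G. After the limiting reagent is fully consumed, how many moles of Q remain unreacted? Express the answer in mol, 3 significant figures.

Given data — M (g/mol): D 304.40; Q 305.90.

70.7 mol

n(D) = 38020 / 304.40 = 124.9 mol
n(Q) = 53060 / 305.90 = 173.5 mol
n(G) = 68.50 mol
n/ν for D = 124.9/2 = 62.45
n/ν for Q = 173.5/3 = 57.83
n/ν for G = 68.50/2 = 34.25
Smallest n/ν is G → limiting reagent.
Q consumed = (3/2) × 68.50 = 102.8 mol
Q remaining = 173.5 − 102.8 = 70.70 mol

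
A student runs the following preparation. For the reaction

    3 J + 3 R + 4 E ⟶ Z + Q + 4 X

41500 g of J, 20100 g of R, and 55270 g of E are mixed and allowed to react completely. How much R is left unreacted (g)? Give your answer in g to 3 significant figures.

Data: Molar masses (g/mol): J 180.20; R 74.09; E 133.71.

3040 g

n(J) = 41500 / 180.20 = 230.3 mol
n(R) = 20100 / 74.09 = 271.3 mol
n(E) = 55270 / 133.71 = 413.4 mol
n/ν → J: 76.77, R: 90.43, E: 103.4; J is limiting.
R consumed = (3/3) × 230.3 = 230.3 mol
R remaining = 271.3 − 230.3 = 41.00 mol
mass = 41.00 × 74.09 = 3038 g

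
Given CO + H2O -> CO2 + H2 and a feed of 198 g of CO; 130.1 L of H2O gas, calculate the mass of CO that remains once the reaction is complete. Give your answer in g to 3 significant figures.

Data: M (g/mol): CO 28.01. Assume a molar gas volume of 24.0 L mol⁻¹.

46.2 g

n(CO) = 198.0 / 28.01 = 7.069 mol
n(H2O) = 130.1 / 24.0 = 5.421 mol
n/ν for CO = 7.069/1 = 7.069
n/ν for H2O = 5.421/1 = 5.421
Smallest n/ν is H2O → limiting reagent.
CO consumed = (1/1) × 5.421 = 5.421 mol
CO remaining = 7.069 − 5.421 = 1.648 mol
mass = 1.648 × 28.01 = 46.16 g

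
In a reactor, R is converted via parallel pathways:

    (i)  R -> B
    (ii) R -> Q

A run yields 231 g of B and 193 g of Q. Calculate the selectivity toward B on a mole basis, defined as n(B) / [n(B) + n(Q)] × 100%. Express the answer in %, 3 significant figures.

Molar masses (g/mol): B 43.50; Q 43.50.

54.5 %

n(B) = 231 / 43.50 = 5.310 mol
n(Q) = 193 / 43.50 = 4.437 mol
selectivity = 5.310/(5.310+4.437) × 100 = 54.48 %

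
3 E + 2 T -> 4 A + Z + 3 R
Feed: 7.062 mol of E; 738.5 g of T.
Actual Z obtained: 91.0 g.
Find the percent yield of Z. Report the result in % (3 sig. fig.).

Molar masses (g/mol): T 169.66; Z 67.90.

n(E) = 7.062 mol
n(T) = 738.5 / 169.66 = 4.353 mol
n/ν for E = 7.062/3 = 2.354
n/ν for T = 4.353/2 = 2.177
Smallest n/ν is T → limiting reagent.
theoretical n(Z) = (1/2) × 4.353 = 2.177 mol → 147.8 g
% yield = 91.0 / 147.8 × 100 = 61.57 %

61.6 %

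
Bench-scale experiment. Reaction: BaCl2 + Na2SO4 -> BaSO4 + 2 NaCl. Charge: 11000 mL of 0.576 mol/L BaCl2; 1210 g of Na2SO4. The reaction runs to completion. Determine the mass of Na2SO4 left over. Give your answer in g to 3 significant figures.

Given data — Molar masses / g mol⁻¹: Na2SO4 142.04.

310 g

n(BaCl2) = 0.576 × 11000/1000 = 6.336 mol
n(Na2SO4) = 1210 / 142.04 = 8.519 mol
n/ν for BaCl2 = 6.336/1 = 6.336
n/ν for Na2SO4 = 8.519/1 = 8.519
Smallest n/ν is BaCl2 → limiting reagent.
Na2SO4 consumed = (1/1) × 6.336 = 6.336 mol
Na2SO4 remaining = 8.519 − 6.336 = 2.183 mol
mass = 2.183 × 142.04 = 310.1 g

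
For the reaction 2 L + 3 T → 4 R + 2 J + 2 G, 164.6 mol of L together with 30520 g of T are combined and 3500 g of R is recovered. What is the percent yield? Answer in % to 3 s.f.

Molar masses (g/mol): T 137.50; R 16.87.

n(L) = 164.6 mol
n(T) = 30520 / 137.50 = 222.0 mol
n/ν for L = 164.6/2 = 82.30
n/ν for T = 222.0/3 = 74.00
Smallest n/ν is T → limiting reagent.
theoretical n(R) = (4/3) × 222.0 = 296.0 mol → 4994 g
% yield = 3500 / 4994 × 100 = 70.08 %

70.1 %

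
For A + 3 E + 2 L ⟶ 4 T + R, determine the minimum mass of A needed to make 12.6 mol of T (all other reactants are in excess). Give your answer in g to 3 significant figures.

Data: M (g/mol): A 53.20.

168 g

n(T) = 12.60 mol
n(A) = (1/4) × 12.60 = 3.150 mol
mass = 3.150 × 53.20 = 167.6 g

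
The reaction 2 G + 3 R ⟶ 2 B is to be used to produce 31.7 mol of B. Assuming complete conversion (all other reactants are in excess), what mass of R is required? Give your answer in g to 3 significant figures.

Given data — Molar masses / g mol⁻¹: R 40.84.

n(B) = 31.70 mol
n(R) = (3/2) × 31.70 = 47.55 mol
mass = 47.55 × 40.84 = 1942 g

1940 g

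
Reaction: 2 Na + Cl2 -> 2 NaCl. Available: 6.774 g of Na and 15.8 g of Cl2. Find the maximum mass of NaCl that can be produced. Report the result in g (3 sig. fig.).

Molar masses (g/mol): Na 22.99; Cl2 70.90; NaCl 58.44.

n(Na) = 6.774 / 22.99 = 0.2946 mol
n(Cl2) = 15.80 / 70.90 = 0.2228 mol
n/ν for Na = 0.2946/2 = 0.1473
n/ν for Cl2 = 0.2228/1 = 0.2228
Smallest n/ν is Na → limiting reagent.
n(NaCl) = (2/2) × 0.2946 = 0.2946 mol
mass = 0.2946 × 58.44 = 17.22 g

17.2 g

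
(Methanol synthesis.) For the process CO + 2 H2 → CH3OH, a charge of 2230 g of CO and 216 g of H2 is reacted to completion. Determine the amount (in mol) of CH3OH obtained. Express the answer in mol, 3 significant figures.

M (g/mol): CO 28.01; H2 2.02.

n(CO) = 2230 / 28.01 = 79.61 mol
n(H2) = 216.0 / 2.02 = 106.9 mol
n/ν for CO = 79.61/1 = 79.61
n/ν for H2 = 106.9/2 = 53.45
Smallest n/ν is H2 → limiting reagent.
n(CH3OH) = (1/2) × 106.9 = 53.45 mol

53.5 mol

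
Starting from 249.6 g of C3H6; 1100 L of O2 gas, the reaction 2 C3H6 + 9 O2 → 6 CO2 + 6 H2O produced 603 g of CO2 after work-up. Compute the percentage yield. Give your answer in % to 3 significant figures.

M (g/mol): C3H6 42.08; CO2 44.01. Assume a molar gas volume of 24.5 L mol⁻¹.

n(C3H6) = 249.6 / 42.08 = 5.932 mol
n(O2) = 1100 / 24.5 = 44.90 mol
n/ν → C3H6: 2.966, O2: 4.989; C3H6 is limiting.
theoretical n(CO2) = (6/2) × 5.932 = 17.80 mol → 783.4 g
% yield = 603 / 783.4 × 100 = 76.97 %

77.0 %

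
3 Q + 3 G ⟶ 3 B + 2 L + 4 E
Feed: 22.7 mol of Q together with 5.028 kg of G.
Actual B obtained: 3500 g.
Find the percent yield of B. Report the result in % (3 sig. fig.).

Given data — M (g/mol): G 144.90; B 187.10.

82.4 %

n(Q) = 22.70 mol
n(G) = 5.028×1000 / 144.90 = 34.70 mol
n/ν for Q = 22.70/3 = 7.567
n/ν for G = 34.70/3 = 11.57
Smallest n/ν is Q → limiting reagent.
theoretical n(B) = (3/3) × 22.70 = 22.70 mol → 4247 g
% yield = 3500 / 4247 × 100 = 82.41 %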